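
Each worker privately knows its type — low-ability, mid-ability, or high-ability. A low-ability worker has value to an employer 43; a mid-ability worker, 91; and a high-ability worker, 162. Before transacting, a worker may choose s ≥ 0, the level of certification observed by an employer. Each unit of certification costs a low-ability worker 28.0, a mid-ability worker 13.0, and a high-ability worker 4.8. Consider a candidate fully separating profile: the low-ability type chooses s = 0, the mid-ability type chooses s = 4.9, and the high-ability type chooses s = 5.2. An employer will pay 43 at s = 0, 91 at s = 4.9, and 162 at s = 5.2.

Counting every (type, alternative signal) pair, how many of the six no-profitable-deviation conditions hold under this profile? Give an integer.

Mid-ability (own payoff 91 − 13.0×4.9 = 27.3): to s=0 gives 43 → profitable ✗; to s=5.2 gives 162 − 13.0×5.2 = 94.4 → profitable ✗.
High-ability (own payoff 162 − 4.8×5.2 = 137.04): to s=0 gives 43 → no gain ✓; to s=4.9 gives 91 − 4.8×4.9 = 67.48 → no gain ✓.
Low-ability (own payoff 43): to s=4.9 gives 91 − 28.0×4.9 = -46.2 → no gain ✓; to s=5.2 gives 162 − 28.0×5.2 = 16.4 → no gain ✓.
4 of the 6 constraints hold; not an equilibrium.

4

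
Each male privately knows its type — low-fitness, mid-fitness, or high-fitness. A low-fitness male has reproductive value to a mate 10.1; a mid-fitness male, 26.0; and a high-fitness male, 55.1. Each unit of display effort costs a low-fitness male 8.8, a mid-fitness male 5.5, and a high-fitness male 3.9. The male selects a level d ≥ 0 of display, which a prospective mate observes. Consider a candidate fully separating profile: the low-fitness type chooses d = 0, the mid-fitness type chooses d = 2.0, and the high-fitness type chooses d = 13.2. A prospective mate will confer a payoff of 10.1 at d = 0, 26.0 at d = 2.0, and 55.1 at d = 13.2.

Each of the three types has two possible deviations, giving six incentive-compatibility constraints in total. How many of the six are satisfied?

4

Low-fitness (own payoff 10.1): to d=2.0 gives 26.0 − 8.8×2.0 = 8.4 → no gain ✓; to d=13.2 gives 55.1 − 8.8×13.2 = -61.06 → no gain ✓.
High-fitness (own payoff 55.1 − 3.9×13.2 = 3.62): to d=0 gives 10.1 → profitable ✗; to d=2.0 gives 26.0 − 3.9×2.0 = 18.2 → profitable ✗.
Mid-fitness (own payoff 26.0 − 5.5×2.0 = 15): to d=0 gives 10.1 → no gain ✓; to d=13.2 gives 55.1 − 5.5×13.2 = -17.5 → no gain ✓.
4 of the 6 constraints hold; not an equilibrium.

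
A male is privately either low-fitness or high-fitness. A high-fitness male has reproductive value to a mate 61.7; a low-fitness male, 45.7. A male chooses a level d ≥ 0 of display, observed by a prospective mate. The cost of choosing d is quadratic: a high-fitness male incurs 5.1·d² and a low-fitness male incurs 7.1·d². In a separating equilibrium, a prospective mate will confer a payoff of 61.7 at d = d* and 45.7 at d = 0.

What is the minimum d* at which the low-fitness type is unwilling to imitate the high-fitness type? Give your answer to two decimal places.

1.50

The low-fitness type at d = 0 receives 45.7; imitating at d* yields 61.7 − 7.1·d*².
Indifference: 45.7 = 61.7 − 7.1·d*², so d*² = (61.7 − 45.7) / 7.1 ≈ 2.2535.
d* = √2.2535 ≈ 1.50.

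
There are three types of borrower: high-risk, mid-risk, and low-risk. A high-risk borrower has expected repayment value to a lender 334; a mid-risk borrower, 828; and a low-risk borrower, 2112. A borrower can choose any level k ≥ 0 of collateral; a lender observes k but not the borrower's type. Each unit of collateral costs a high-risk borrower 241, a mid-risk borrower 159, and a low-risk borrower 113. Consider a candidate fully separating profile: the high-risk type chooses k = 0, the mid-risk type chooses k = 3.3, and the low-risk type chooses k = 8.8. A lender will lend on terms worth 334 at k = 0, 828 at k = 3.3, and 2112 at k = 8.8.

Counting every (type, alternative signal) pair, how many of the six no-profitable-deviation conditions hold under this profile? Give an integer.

4

Low-risk (own payoff 2112 − 113×8.8 = 1117.6): to k=0 gives 334 → no gain ✓; to k=3.3 gives 828 − 113×3.3 = 455.1 → no gain ✓.
High-risk (own payoff 334): to k=3.3 gives 828 − 241×3.3 = 32.7 → no gain ✓; to k=8.8 gives 2112 − 241×8.8 = -8.8 → no gain ✓.
Mid-risk (own payoff 828 − 159×3.3 = 303.3): to k=0 gives 334 → profitable ✗; to k=8.8 gives 2112 − 159×8.8 = 712.8 → profitable ✗.
4 of the 6 constraints hold; not an equilibrium.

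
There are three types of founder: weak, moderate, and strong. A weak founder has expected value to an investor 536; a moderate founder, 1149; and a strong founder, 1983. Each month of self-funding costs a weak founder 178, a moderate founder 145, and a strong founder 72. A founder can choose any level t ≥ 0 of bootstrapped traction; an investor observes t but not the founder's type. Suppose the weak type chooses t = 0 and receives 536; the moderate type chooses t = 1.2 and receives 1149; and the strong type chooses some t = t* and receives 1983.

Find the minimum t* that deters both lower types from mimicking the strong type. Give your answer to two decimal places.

8.13

Weak type (on-path payoff 536) won't mimic when 536 ≥ 1983 − 178·t*, i.e. t* ≥ 8.13.
Moderate type (on-path payoff 1149 − 145×1.2 = 975) won't mimic when 975 ≥ 1983 − 145·t*, i.e. t* ≥ 6.95.
Both must hold, so t* = max(8.13, 6.95) = 8.13. The weak type's constraint binds.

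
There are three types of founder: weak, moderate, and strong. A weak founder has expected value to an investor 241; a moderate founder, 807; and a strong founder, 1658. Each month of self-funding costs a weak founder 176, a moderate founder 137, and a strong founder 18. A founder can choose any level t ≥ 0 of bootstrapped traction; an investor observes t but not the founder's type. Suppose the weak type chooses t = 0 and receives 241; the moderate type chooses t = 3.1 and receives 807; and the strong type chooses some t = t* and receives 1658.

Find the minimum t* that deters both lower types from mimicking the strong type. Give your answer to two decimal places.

Moderate type (on-path payoff 807 − 137×3.1 = 382.3) won't mimic when 382.3 ≥ 1658 − 137·t*, i.e. t* ≥ 9.31.
Weak type (on-path payoff 241) won't mimic when 241 ≥ 1658 − 176·t*, i.e. t* ≥ 8.05.
Both must hold, so t* = max(8.05, 9.31) = 9.31. The moderate type's constraint binds.

9.31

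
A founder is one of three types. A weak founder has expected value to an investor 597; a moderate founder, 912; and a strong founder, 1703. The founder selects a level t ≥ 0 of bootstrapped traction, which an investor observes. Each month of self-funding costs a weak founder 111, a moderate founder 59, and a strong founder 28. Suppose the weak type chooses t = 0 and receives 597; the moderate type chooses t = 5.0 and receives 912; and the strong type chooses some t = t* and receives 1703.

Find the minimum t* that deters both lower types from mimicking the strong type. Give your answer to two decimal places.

Moderate type (on-path payoff 912 − 59×5.0 = 617) won't mimic when 617 ≥ 1703 − 59·t*, i.e. t* ≥ 18.41.
Weak type (on-path payoff 597) won't mimic when 597 ≥ 1703 − 111·t*, i.e. t* ≥ 9.96.
Both must hold, so t* = max(9.96, 18.41) = 18.41. The moderate type's constraint binds.

18.41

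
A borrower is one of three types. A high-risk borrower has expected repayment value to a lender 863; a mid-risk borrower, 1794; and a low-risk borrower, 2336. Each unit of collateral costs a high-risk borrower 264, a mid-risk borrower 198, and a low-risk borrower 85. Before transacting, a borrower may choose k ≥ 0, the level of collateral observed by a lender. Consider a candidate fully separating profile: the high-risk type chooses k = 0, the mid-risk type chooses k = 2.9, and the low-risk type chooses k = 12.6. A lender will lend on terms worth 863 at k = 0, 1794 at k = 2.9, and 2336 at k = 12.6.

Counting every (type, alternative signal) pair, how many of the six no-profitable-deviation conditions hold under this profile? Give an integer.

Low-risk (own payoff 2336 − 85×12.6 = 1265): to k=0 gives 863 → no gain ✓; to k=2.9 gives 1794 − 85×2.9 = 1547.5 → profitable ✗.
Mid-risk (own payoff 1794 − 198×2.9 = 1219.8): to k=0 gives 863 → no gain ✓; to k=12.6 gives 2336 − 198×12.6 = -158.8 → no gain ✓.
High-risk (own payoff 863): to k=2.9 gives 1794 − 264×2.9 = 1028.4 → profitable ✗; to k=12.6 gives 2336 − 264×12.6 = -990.4 → no gain ✓.
4 of the 6 constraints hold; not an equilibrium.

4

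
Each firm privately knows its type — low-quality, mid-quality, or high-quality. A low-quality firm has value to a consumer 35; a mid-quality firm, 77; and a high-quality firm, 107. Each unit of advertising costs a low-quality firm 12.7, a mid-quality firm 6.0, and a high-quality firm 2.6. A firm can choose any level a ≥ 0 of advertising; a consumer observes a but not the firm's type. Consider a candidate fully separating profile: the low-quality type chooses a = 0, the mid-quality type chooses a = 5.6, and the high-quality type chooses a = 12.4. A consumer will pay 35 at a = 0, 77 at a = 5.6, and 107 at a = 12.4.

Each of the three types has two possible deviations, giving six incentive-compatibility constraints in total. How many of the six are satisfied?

6

Low-quality (own payoff 35): to a=5.6 gives 77 − 12.7×5.6 = 5.88 → no gain ✓; to a=12.4 gives 107 − 12.7×12.4 = -50.48 → no gain ✓.
High-quality (own payoff 107 − 2.6×12.4 = 74.76): to a=0 gives 35 → no gain ✓; to a=5.6 gives 77 − 2.6×5.6 = 62.44 → no gain ✓.
Mid-quality (own payoff 77 − 6.0×5.6 = 43.4): to a=0 gives 35 → no gain ✓; to a=12.4 gives 107 − 6.0×12.4 = 32.6 → no gain ✓.
6 of the 6 constraints hold; this profile is a separating equilibrium.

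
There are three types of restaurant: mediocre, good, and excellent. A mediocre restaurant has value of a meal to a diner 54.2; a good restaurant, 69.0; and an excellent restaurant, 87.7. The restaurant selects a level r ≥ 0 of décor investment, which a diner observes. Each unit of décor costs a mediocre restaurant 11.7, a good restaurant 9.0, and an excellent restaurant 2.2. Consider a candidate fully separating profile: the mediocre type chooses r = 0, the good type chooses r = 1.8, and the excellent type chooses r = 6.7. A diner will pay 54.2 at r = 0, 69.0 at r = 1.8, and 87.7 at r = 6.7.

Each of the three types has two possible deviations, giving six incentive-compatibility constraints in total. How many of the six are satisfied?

Excellent (own payoff 87.7 − 2.2×6.7 = 72.96): to r=0 gives 54.2 → no gain ✓; to r=1.8 gives 69.0 − 2.2×1.8 = 65.04 → no gain ✓.
Mediocre (own payoff 54.2): to r=1.8 gives 69.0 − 11.7×1.8 = 47.94 → no gain ✓; to r=6.7 gives 87.7 − 11.7×6.7 = 9.31 → no gain ✓.
Good (own payoff 69.0 − 9.0×1.8 = 52.8): to r=0 gives 54.2 → profitable ✗; to r=6.7 gives 87.7 − 9.0×6.7 = 27.4 → no gain ✓.
5 of the 6 constraints hold; not an equilibrium.

5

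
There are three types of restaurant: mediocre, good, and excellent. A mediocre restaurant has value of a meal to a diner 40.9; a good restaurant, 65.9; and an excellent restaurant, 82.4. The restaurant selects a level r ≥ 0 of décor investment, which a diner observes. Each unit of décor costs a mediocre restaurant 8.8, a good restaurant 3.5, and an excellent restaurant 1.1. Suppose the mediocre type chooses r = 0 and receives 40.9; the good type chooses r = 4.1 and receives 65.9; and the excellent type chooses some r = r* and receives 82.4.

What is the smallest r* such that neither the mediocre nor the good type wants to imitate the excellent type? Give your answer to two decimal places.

8.81

Mediocre type (on-path payoff 40.9) won't mimic when 40.9 ≥ 82.4 − 8.8·r*, i.e. r* ≥ 4.72.
Good type (on-path payoff 65.9 − 3.5×4.1 = 51.55) won't mimic when 51.55 ≥ 82.4 − 3.5·r*, i.e. r* ≥ 8.81.
Both must hold, so r* = max(4.72, 8.81) = 8.81. The good type's constraint binds.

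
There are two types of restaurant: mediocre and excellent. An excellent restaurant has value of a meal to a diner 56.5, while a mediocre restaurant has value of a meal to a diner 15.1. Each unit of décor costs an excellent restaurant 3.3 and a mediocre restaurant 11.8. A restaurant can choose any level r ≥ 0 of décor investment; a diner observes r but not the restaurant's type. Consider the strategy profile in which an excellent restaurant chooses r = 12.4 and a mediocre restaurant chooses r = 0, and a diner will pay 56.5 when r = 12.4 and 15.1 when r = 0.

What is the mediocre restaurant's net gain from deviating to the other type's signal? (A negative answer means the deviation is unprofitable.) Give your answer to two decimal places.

Playing r = 0 the mediocre restaurant receives 15.1.
Deviating to r = 12.4 brings payment 56.5 at cost 11.8 × 12.4 = 146.32, netting -89.82.
Gain from deviating: -89.82 − 15.1 = -104.92.
The gain is negative, so the mediocre type's incentive-compatibility constraint is satisfied.

-104.92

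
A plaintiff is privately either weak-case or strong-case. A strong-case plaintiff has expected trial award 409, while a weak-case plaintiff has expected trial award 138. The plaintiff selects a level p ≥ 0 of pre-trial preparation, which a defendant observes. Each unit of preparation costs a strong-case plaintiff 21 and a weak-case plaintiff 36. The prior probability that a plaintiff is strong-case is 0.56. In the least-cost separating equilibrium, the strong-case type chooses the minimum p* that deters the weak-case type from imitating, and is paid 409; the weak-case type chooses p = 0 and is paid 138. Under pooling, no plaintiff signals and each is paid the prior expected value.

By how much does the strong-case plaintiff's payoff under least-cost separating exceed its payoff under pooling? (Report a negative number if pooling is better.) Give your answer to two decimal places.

-38.84

Least-cost separating signal: p* solves 138 = 409 − 36·p*, so p* = (409 − 138)/36 ≈ 7.5278.
Strong-case type's separating payoff: 409 − 21 × p* = 409 − 21 × (409 − 138)/36 = 409 − 5691/36 ≈ 250.9167.
Pooling payoff: 0.56 × 409 + 0.44 × 138 = 289.76.
Difference: 250.9167 − 289.76 = -38.8433, i.e. -38.84 to two decimal places.
The strong-case type would prefer the pooling outcome.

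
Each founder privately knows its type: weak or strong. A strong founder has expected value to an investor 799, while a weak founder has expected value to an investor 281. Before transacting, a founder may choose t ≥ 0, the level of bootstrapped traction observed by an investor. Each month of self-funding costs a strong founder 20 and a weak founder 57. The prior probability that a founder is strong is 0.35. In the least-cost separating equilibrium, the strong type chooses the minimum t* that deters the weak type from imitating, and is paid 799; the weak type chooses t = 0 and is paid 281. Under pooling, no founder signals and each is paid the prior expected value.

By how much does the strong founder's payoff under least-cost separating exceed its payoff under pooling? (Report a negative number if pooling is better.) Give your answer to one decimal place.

154.9

Least-cost separating signal: t* solves 281 = 799 − 57·t*, so t* = (799 − 281)/57 ≈ 9.0877.
Strong type's separating payoff: 799 − 20 × t* = 799 − 20 × (799 − 281)/57 = 799 − 10360/57 ≈ 617.246.
Pooling payoff: 0.35 × 799 + 0.65 × 281 = 462.3.
Difference: 617.246 − 462.3 = 154.946, i.e. 154.9 to one decimal place.
The strong type prefers to separate.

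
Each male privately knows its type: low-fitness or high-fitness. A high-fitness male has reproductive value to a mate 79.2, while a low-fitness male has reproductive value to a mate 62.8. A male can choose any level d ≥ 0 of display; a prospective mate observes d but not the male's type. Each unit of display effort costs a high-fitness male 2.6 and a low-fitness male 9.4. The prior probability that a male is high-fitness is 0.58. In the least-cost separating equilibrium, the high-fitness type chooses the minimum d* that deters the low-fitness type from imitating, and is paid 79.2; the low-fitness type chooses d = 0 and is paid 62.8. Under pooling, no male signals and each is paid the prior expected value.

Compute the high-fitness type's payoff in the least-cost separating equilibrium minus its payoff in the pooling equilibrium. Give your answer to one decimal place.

Least-cost separating signal: d* solves 62.8 = 79.2 − 9.4·d*, so d* = (79.2 − 62.8)/9.4 ≈ 1.7447.
High-fitness type's separating payoff: 79.2 − 2.6 × d* = 79.2 − 2.6 × (79.2 − 62.8)/9.4 = 79.2 − 42.64/9.4 ≈ 74.664.
Pooling payoff: 0.58 × 79.2 + 0.42 × 62.8 = 72.312.
Difference: 74.664 − 72.312 = 2.352, i.e. 2.4 to one decimal place.
The high-fitness type prefers to separate.

2.4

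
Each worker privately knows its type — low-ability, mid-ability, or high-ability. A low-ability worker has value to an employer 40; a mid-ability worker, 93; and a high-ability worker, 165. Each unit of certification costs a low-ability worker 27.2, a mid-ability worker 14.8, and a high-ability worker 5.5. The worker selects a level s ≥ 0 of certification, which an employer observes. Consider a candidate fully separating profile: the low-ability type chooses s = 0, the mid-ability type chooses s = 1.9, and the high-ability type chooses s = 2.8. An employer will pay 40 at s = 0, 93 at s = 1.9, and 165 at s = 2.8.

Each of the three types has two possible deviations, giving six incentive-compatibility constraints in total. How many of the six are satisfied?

3

High-ability (own payoff 165 − 5.5×2.8 = 149.6): to s=0 gives 40 → no gain ✓; to s=1.9 gives 93 − 5.5×1.9 = 82.55 → no gain ✓.
Low-ability (own payoff 40): to s=1.9 gives 93 − 27.2×1.9 = 41.32 → profitable ✗; to s=2.8 gives 165 − 27.2×2.8 = 88.84 → profitable ✗.
Mid-ability (own payoff 93 − 14.8×1.9 = 64.88): to s=0 gives 40 → no gain ✓; to s=2.8 gives 165 − 14.8×2.8 = 123.56 → profitable ✗.
3 of the 6 constraints hold; not an equilibrium.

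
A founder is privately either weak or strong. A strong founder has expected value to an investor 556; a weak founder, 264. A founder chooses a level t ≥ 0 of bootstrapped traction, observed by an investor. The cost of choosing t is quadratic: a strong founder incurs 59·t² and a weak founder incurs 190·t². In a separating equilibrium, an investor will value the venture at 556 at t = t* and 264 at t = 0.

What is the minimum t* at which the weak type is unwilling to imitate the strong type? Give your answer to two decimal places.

The weak type at t = 0 receives 264; imitating at t* yields 556 − 190·t*².
Indifference: 264 = 556 − 190·t*², so t*² = (556 − 264) / 190 ≈ 1.5368.
t* = √1.5368 ≈ 1.24.

1.24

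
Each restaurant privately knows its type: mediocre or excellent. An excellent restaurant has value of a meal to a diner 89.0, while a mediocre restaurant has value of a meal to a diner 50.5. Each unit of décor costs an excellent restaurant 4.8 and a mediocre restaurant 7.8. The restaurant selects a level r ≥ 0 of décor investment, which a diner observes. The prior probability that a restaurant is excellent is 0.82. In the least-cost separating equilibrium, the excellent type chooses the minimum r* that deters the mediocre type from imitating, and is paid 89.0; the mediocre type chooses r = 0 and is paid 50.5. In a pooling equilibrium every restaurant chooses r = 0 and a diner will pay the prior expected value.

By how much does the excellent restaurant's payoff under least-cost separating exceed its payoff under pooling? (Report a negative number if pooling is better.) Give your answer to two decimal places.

Least-cost separating signal: r* solves 50.5 = 89.0 − 7.8·r*, so r* = (89.0 − 50.5)/7.8 ≈ 4.9359.
Excellent type's separating payoff: 89.0 − 4.8 × r* = 89.0 − 4.8 × (89.0 − 50.5)/7.8 = 89.0 − 184.8/7.8 ≈ 65.3077.
Pooling payoff: 0.82 × 89.0 + 0.18 × 50.5 = 82.07.
Difference: 65.3077 − 82.07 = -16.7623, i.e. -16.76 to two decimal places.
The excellent type would prefer the pooling outcome.

-16.76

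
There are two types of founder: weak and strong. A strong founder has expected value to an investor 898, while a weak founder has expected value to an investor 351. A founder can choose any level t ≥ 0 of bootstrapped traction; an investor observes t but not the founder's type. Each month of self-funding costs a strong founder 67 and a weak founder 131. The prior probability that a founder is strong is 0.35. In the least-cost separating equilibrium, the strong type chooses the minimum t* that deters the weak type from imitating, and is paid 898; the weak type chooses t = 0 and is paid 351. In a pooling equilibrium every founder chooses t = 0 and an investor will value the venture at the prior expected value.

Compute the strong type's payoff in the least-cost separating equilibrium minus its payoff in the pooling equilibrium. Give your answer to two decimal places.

Least-cost separating signal: t* solves 351 = 898 − 131·t*, so t* = (898 − 351)/131 ≈ 4.1756.
Strong type's separating payoff: 898 − 67 × t* = 898 − 67 × (898 − 351)/131 = 898 − 36649/131 ≈ 618.2366.
Pooling payoff: 0.35 × 898 + 0.65 × 351 = 542.45.
Difference: 618.2366 − 542.45 = 75.7866, i.e. 75.79 to two decimal places.
The strong type prefers to separate.

75.79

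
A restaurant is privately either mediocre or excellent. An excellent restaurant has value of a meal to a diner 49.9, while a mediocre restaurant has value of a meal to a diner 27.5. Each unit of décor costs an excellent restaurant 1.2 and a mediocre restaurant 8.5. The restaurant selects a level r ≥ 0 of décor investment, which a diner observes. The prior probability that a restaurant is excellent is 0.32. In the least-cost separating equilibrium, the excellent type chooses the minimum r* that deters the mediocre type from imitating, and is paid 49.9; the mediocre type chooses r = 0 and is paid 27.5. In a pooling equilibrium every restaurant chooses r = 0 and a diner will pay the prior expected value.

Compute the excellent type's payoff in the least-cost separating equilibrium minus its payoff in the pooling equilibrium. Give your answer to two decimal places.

12.07

Least-cost separating signal: r* solves 27.5 = 49.9 − 8.5·r*, so r* = (49.9 − 27.5)/8.5 ≈ 2.6353.
Excellent type's separating payoff: 49.9 − 1.2 × r* = 49.9 − 1.2 × (49.9 − 27.5)/8.5 = 49.9 − 26.88/8.5 ≈ 46.7376.
Pooling payoff: 0.32 × 49.9 + 0.68 × 27.5 = 34.668.
Difference: 46.7376 − 34.668 = 12.0696, i.e. 12.07 to two decimal places.
The excellent type prefers to separate.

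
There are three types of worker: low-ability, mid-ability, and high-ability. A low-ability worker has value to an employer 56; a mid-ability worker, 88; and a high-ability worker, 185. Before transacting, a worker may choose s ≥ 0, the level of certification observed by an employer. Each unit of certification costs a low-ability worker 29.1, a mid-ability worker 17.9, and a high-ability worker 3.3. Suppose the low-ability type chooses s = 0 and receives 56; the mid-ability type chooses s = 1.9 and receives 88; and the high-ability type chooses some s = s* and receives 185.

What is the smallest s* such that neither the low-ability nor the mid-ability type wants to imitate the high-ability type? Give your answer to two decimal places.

7.32

Low-ability type (on-path payoff 56) won't mimic when 56 ≥ 185 − 29.1·s*, i.e. s* ≥ 4.43.
Mid-ability type (on-path payoff 88 − 17.9×1.9 = 53.99) won't mimic when 53.99 ≥ 185 − 17.9·s*, i.e. s* ≥ 7.32.
Both must hold, so s* = max(4.43, 7.32) = 7.32. The mid-ability type's constraint binds.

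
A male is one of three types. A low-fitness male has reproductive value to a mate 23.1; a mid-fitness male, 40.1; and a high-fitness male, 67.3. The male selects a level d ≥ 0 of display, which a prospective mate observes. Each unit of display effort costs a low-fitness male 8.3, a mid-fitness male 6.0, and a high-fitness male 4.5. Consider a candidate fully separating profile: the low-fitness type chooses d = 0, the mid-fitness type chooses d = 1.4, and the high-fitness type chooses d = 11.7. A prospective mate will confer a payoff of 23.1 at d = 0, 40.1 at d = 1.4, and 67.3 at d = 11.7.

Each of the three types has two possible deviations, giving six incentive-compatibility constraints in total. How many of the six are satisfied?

3

High-fitness (own payoff 67.3 − 4.5×11.7 = 14.65): to d=0 gives 23.1 → profitable ✗; to d=1.4 gives 40.1 − 4.5×1.4 = 33.8 → profitable ✗.
Low-fitness (own payoff 23.1): to d=1.4 gives 40.1 − 8.3×1.4 = 28.48 → profitable ✗; to d=11.7 gives 67.3 − 8.3×11.7 = -29.81 → no gain ✓.
Mid-fitness (own payoff 40.1 − 6.0×1.4 = 31.7): to d=0 gives 23.1 → no gain ✓; to d=11.7 gives 67.3 − 6.0×11.7 = -2.9 → no gain ✓.
3 of the 6 constraints hold; not an equilibrium.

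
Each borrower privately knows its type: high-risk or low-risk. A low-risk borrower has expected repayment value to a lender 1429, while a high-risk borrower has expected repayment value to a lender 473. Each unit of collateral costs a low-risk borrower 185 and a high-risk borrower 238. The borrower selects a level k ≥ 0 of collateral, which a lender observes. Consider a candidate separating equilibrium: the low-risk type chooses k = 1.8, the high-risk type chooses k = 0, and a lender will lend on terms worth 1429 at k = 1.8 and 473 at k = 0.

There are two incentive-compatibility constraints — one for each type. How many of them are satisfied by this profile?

High-risk type: stay at 0 → 473; mimic → 1429 − 238 × 1.8 = 1000.6. IC fails (473 < 1000.6).
Low-risk type: signal → 1429 − 185 × 1.8 = 1096; deviate to 0 → 473. IC holds (1096 ≥ 473).
1 of 2 constraints hold, so this profile is not an equilibrium.

1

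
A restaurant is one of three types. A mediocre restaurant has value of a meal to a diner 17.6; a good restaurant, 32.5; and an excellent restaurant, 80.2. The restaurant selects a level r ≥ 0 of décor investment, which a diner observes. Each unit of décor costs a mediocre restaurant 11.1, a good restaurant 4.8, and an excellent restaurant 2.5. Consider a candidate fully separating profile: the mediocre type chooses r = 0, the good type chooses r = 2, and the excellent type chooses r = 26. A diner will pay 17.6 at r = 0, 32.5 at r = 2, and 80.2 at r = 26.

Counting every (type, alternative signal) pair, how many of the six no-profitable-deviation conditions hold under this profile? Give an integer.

4

Excellent (own payoff 80.2 − 2.5×26 = 15.2): to r=0 gives 17.6 → profitable ✗; to r=2 gives 32.5 − 2.5×2 = 27.5 → profitable ✗.
Mediocre (own payoff 17.6): to r=2 gives 32.5 − 11.1×2 = 10.3 → no gain ✓; to r=26 gives 80.2 − 11.1×26 = -208.4 → no gain ✓.
Good (own payoff 32.5 − 4.8×2 = 22.9): to r=0 gives 17.6 → no gain ✓; to r=26 gives 80.2 − 4.8×26 = -44.6 → no gain ✓.
4 of the 6 constraints hold; not an equilibrium.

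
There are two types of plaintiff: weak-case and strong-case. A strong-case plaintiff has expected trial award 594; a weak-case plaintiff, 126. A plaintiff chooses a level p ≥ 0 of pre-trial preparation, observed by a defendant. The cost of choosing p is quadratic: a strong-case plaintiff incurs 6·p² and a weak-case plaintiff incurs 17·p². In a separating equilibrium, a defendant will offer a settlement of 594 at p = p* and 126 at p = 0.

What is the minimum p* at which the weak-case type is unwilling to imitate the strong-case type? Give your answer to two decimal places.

The weak-case type at p = 0 receives 126; imitating at p* yields 594 − 17·p*².
Indifference: 126 = 594 − 17·p*², so p*² = (594 − 126) / 17 ≈ 27.5294.
p* = √27.5294 ≈ 5.25.

5.25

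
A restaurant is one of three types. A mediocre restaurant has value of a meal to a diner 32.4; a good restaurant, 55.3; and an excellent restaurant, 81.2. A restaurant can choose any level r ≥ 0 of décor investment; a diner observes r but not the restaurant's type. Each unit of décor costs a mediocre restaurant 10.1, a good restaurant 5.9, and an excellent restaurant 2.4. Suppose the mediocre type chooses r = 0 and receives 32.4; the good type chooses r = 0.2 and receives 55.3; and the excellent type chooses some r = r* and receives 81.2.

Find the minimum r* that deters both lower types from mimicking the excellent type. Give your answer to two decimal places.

4.83

Mediocre type (on-path payoff 32.4) won't mimic when 32.4 ≥ 81.2 − 10.1·r*, i.e. r* ≥ 4.83.
Good type (on-path payoff 55.3 − 5.9×0.2 = 54.12) won't mimic when 54.12 ≥ 81.2 − 5.9·r*, i.e. r* ≥ 4.59.
Both must hold, so r* = max(4.83, 4.59) = 4.83. The mediocre type's constraint binds.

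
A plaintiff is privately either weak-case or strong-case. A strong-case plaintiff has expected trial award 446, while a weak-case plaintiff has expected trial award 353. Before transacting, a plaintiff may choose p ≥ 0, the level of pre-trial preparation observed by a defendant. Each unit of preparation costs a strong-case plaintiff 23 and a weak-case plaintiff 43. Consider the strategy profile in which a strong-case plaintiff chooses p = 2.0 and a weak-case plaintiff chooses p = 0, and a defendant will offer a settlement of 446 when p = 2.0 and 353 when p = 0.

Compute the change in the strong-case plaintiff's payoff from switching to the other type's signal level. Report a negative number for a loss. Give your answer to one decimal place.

-47.0

Playing p = 2.0 the strong-case plaintiff receives 446 − 23 × 2.0 = 400.
Deviating to p = 0 yields 353 instead.
Gain from deviating: 353 − 400 = -47.0.
The gain is negative, so the strong-case type's incentive-compatibility constraint is satisfied.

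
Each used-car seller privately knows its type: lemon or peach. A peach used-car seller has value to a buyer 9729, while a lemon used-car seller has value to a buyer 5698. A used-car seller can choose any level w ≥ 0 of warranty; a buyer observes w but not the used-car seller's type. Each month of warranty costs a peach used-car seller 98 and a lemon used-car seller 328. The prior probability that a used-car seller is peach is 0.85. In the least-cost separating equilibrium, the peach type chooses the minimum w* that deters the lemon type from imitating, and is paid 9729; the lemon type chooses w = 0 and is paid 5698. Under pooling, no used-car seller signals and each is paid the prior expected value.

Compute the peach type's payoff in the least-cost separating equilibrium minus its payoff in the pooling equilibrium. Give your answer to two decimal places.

-599.73

Least-cost separating signal: w* solves 5698 = 9729 − 328·w*, so w* = (9729 − 5698)/328 ≈ 12.2896.
Peach type's separating payoff: 9729 − 98 × w* = 9729 − 98 × (9729 − 5698)/328 = 9729 − 395038/328 ≈ 8524.6159.
Pooling payoff: 0.85 × 9729 + 0.15 × 5698 = 9124.35.
Difference: 8524.6159 − 9124.35 = -599.7341, i.e. -599.73 to two decimal places.
The peach type would prefer the pooling outcome.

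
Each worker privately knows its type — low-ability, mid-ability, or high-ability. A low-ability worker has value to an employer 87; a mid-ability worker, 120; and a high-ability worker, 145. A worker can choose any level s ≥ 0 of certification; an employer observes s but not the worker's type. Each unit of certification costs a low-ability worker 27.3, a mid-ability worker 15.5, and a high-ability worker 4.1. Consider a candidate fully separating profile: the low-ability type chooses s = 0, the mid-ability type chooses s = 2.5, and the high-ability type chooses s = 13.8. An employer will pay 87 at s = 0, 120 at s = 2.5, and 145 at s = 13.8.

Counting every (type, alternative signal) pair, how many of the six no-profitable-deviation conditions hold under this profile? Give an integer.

4

High-ability (own payoff 145 − 4.1×13.8 = 88.42): to s=0 gives 87 → no gain ✓; to s=2.5 gives 120 − 4.1×2.5 = 109.75 → profitable ✗.
Mid-ability (own payoff 120 − 15.5×2.5 = 81.25): to s=0 gives 87 → profitable ✗; to s=13.8 gives 145 − 15.5×13.8 = -68.9 → no gain ✓.
Low-ability (own payoff 87): to s=2.5 gives 120 − 27.3×2.5 = 51.75 → no gain ✓; to s=13.8 gives 145 − 27.3×13.8 = -231.74 → no gain ✓.
4 of the 6 constraints hold; not an equilibrium.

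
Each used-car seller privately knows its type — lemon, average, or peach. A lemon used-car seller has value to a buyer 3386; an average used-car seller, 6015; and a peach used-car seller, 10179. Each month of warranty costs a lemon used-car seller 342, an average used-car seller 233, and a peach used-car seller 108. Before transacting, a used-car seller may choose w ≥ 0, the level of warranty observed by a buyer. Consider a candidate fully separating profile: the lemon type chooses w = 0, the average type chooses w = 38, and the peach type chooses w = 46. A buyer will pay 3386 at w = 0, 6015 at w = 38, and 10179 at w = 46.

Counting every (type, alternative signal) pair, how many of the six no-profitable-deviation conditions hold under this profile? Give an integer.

Lemon (own payoff 3386): to w=38 gives 6015 − 342×38 = -6981 → no gain ✓; to w=46 gives 10179 − 342×46 = -5553 → no gain ✓.
Peach (own payoff 10179 − 108×46 = 5211): to w=0 gives 3386 → no gain ✓; to w=38 gives 6015 − 108×38 = 1911 → no gain ✓.
Average (own payoff 6015 − 233×38 = -2839): to w=0 gives 3386 → profitable ✗; to w=46 gives 10179 − 233×46 = -539 → profitable ✗.
4 of the 6 constraints hold; not an equilibrium.

4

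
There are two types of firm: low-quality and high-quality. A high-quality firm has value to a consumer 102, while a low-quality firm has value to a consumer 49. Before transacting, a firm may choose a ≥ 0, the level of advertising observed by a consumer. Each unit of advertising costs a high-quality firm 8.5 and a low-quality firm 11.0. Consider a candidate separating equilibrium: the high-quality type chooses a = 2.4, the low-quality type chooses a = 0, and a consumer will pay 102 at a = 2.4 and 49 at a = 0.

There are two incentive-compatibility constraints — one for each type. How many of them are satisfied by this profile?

1

High-quality type: signal → 102 − 8.5 × 2.4 = 81.6; deviate to 0 → 49. IC holds (81.6 ≥ 49).
Low-quality type: stay at 0 → 49; mimic → 102 − 11.0 × 2.4 = 75.6. IC fails (49 < 75.6).
1 of 2 constraints hold, so this profile is not an equilibrium.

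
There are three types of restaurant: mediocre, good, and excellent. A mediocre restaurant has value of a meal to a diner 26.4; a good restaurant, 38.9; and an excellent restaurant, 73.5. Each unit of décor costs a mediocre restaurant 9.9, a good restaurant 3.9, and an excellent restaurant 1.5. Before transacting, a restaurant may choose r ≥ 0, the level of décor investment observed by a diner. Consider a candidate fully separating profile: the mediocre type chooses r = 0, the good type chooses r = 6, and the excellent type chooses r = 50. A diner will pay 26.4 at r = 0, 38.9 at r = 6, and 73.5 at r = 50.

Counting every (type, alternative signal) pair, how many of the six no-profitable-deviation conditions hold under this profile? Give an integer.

Mediocre (own payoff 26.4): to r=6 gives 38.9 − 9.9×6 = -20.5 → no gain ✓; to r=50 gives 73.5 − 9.9×50 = -421.5 → no gain ✓.
Excellent (own payoff 73.5 − 1.5×50 = -1.5): to r=0 gives 26.4 → profitable ✗; to r=6 gives 38.9 − 1.5×6 = 29.9 → profitable ✗.
Good (own payoff 38.9 − 3.9×6 = 15.5): to r=0 gives 26.4 → profitable ✗; to r=50 gives 73.5 − 3.9×50 = -121.5 → no gain ✓.
3 of the 6 constraints hold; not an equilibrium.

3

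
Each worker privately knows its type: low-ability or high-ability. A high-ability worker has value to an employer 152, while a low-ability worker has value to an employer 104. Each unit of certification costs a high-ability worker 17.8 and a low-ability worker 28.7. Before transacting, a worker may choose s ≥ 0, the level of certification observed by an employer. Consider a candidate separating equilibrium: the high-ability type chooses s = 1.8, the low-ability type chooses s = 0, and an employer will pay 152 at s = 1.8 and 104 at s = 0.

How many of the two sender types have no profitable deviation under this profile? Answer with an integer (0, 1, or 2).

2

Low-ability type: stay at 0 → 104; mimic → 152 − 28.7 × 1.8 = 100.34. IC holds (104 ≥ 100.34).
High-ability type: signal → 152 − 17.8 × 1.8 = 119.96; deviate to 0 → 104. IC holds (119.96 ≥ 104).
2 of 2 constraints hold, so this is a separating equilibrium.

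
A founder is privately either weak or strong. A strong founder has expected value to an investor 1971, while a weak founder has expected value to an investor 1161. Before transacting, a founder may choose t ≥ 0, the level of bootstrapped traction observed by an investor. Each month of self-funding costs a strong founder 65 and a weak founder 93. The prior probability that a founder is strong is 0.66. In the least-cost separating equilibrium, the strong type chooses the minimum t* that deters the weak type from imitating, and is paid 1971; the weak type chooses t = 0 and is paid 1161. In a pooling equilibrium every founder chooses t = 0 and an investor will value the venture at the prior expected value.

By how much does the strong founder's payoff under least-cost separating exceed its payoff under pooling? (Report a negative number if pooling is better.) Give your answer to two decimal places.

Least-cost separating signal: t* solves 1161 = 1971 − 93·t*, so t* = (1971 − 1161)/93 ≈ 8.7097.
Strong type's separating payoff: 1971 − 65 × t* = 1971 − 65 × (1971 − 1161)/93 = 1971 − 52650/93 ≈ 1404.8710.
Pooling payoff: 0.66 × 1971 + 0.34 × 1161 = 1695.6.
Difference: 1404.8710 − 1695.6 = -290.729, i.e. -290.73 to two decimal places.
The strong type would prefer the pooling outcome.

-290.73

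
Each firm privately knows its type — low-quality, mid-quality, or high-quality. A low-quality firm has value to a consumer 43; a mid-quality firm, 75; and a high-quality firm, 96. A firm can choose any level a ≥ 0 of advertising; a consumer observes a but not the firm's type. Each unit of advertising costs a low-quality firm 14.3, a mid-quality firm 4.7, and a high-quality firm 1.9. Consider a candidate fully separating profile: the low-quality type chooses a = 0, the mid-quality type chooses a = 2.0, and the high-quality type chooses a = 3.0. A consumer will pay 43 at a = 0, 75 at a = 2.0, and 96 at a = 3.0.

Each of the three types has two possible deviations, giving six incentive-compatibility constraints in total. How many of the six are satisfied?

3

Low-quality (own payoff 43): to a=2.0 gives 75 − 14.3×2.0 = 46.4 → profitable ✗; to a=3.0 gives 96 − 14.3×3.0 = 53.1 → profitable ✗.
Mid-quality (own payoff 75 − 4.7×2.0 = 65.6): to a=0 gives 43 → no gain ✓; to a=3.0 gives 96 − 4.7×3.0 = 81.9 → profitable ✗.
High-quality (own payoff 96 − 1.9×3.0 = 90.3): to a=0 gives 43 → no gain ✓; to a=2.0 gives 75 − 1.9×2.0 = 71.2 → no gain ✓.
3 of the 6 constraints hold; not an equilibrium.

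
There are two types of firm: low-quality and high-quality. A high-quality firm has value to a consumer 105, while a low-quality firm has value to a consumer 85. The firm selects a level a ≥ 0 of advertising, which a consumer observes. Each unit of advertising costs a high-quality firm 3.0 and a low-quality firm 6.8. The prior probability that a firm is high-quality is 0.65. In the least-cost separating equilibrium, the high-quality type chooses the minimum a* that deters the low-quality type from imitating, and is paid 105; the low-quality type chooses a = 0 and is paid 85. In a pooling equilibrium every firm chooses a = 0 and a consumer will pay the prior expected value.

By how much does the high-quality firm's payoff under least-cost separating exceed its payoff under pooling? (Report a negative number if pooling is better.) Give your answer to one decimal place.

-1.8

Least-cost separating signal: a* solves 85 = 105 − 6.8·a*, so a* = (105 − 85)/6.8 ≈ 2.9412.
High-quality type's separating payoff: 105 − 3.0 × a* = 105 − 3.0 × (105 − 85)/6.8 = 105 − 60/6.8 ≈ 96.176.
Pooling payoff: 0.65 × 105 + 0.35 × 85 = 98.
Difference: 96.176 − 98 = -1.824, i.e. -1.8 to one decimal place.
The high-quality type would prefer the pooling outcome.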